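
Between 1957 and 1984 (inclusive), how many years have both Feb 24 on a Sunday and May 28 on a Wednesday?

1

Check each year's weekday for Feb 24 and May 28:
  1957: Sun/Tue  1958: Mon/Wed  1959: Tue/Thu  1960: Wed/Sat  1961: Fri/Sun  1962: Sat/Mon  1963: Sun/Tue  1964: Mon/Thu  1965: Wed/Fri  1966: Thu/Sat  1967: Fri/Sun  1968: Sat/Tue  1969: Mon/Wed  1970: Tue/Thu  1971: Wed/Fri  1972: Thu/Sun  1973: Sat/Mon  1974: Sun/Tue  1975: Mon/Wed  1976: Tue/Fri  1977: Thu/Sat  1978: Fri/Sun  1979: Sat/Mon  1980: Sun/Wed ✓  1981: Tue/Thu  1982: Wed/Fri  1983: Thu/Sat  1984: Fri/Mon
Both conditions hold in: 1980 — 1.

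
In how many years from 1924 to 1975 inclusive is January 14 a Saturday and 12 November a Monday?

2

Check each year's weekday for January 14 and 12 November:
  1924: Mon/Wed  1925: Wed/Thu  1926: Thu/Fri  1927: Fri/Sat  1928: Sat/Mon ✓  1929: Mon/Tue  1930: Tue/Wed  1931: Wed/Thu  1932: Thu/Sat  1933: Sat/Sun  1934: Sun/Mon  1935: Mon/Tue  1936: Tue/Thu  1937: Thu/Fri  …(24 more)…  1962: Sun/Mon  1963: Mon/Tue  1964: Tue/Thu  1965: Thu/Fri  1966: Fri/Sat  1967: Sat/Sun  1968: Sun/Tue  1969: Tue/Wed  1970: Wed/Thu  1971: Thu/Fri  1972: Fri/Sun  1973: Sun/Mon  1974: Mon/Tue  1975: Tue/Wed
Both conditions hold in: 1928, 1956 — 2.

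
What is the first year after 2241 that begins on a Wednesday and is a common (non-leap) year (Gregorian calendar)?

2245

Jan 1 advances by 2 weekdays after a leap year and by 1 after a common year.
2241: Jan 1 is Friday.
2242: Saturday
2243: Sunday
2244: Monday (leap)
2245: Wednesday
2245 begins on a Wednesday and is a common year.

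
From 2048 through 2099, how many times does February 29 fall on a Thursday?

2

Leap years in 2048–2099: 13 of them.
Feb 29 weekday advances by 5 (mod 7) from one leap year to the next four years later (or differs when a century non-leap intervenes).
Leap-day weekdays: 2048:Sat 2052:Thu✓ 2056:Tue 2060:Sun 2064:Fri 2068:Wed 2072:Mon 2076:Sat 2080:Thu✓ 2084:Tue 2088:Sun 2092:Fri 2096:Wed
Thursday: 2052, 2080 → 2.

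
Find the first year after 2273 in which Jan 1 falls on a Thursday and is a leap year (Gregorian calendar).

Jan 1 advances by 2 weekdays after a leap year and by 1 after a common year.
2273: Jan 1 is Wednesday.
2274: Thursday
2275: Friday
2276: Saturday (leap)
2277: Monday
2278: Tuesday
2279: Wednesday
2280: Thursday (leap)
2280 begins on a Thursday and is a leap year.

2280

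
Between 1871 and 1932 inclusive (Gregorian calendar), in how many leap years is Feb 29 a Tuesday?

Leap years in 1871–1932: 15 of them.
Feb 29 weekday advances by 5 (mod 7) from one leap year to the next four years later (or differs when a century non-leap intervenes).
Leap-day weekdays: 1872:Thu 1876:Tue✓ 1880:Sun 1884:Fri 1888:Wed 1892:Mon 1896:Sat 1904:Mon 1908:Sat 1912:Thu 1916:Tue✓ 1920:Sun 1924:Fri 1928:Wed 1932:Mon
Tuesday: 1876, 1916 → 2.

2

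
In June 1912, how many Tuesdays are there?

June 1912 has 30 days and begins on Saturday.
The first Tuesday is June 4.
Tuesdays fall on 4, 11, 18, 25 — that's 4.

4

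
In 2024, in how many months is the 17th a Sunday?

Check the 17th of each month of 2024: Jan 17: Wed, Feb 17: Sat, Mar 17: Sun, Apr 17: Wed, May 17: Fri, Jun 17: Mon, Jul 17: Wed, Aug 17: Sat, Sep 17: Tue, Oct 17: Thu, Nov 17: Sun, Dec 17: Tue.
Sunday occurs in March, November — 2 months.

2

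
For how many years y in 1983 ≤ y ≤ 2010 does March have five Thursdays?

12

March has 31 days; it has five Thursdays when Thursday falls among the first (month-length − 28) days — i.e. when March 1 is one of Thursday/Wednesday/Tuesday.
March 1 by year: 1983:Tue✓ 1984:Thu✓ 1985:Fri 1986:Sat 1987:Sun 1988:Tue✓ 1989:Wed✓ 1990:Thu✓ 1991:Fri 1992:Sun 1993:Mon 1994:Tue✓ 1995:Wed✓ 1996:Fri 1997:Sat 1998:Sun 1999:Mon 2000:Wed✓ 2001:Thu✓ 2002:Fri 2003:Sat 2004:Mon 2005:Tue✓ 2006:Wed✓ 2007:Thu✓ 2008:Sat 2009:Sun 2010:Mon
Years with five Thursdays: 1983, 1984, 1988, 1989, 1990, 1994, 1995, 2000, 2001, 2005, 2006, 2007 → 12.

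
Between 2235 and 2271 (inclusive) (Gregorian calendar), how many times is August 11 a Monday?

4

Track August 11's weekday year by year (advancing +1, or +2 across a Feb 29):
  2235: Tue  2236: Thu (+2)  2237: Fri (+1)  2238: Sat (+1)  2239: Sun (+1)
  2240: Tue (+2)  2241: Wed (+1)  2242: Thu (+1)  2243: Fri (+1)  2244: Sun (+2)
  2245: Mon (+1) ✓  2246: Tue (+1)  2247: Wed (+1)  2248: Fri (+2)  … (9 more years) …
  2258: Wed (+1)  2259: Thu (+1)  2260: Sat (+2)  2261: Sun (+1)  2262: Mon (+1) ✓
  2263: Tue (+1)  2264: Thu (+2)  2265: Fri (+1)  2266: Sat (+1)  2267: Sun (+1)
  2268: Tue (+2)  2269: Wed (+1)  2270: Thu (+1)  2271: Fri (+1)
Monday years: 2245, 2251, 2256, 2262 — 4 in total.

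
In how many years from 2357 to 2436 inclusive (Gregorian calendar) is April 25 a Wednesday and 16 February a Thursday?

2

Check each year's weekday for April 25 and 16 February:
  2357: Thu/Sat  2358: Fri/Sun  2359: Sat/Mon  2360: Mon/Tue  2361: Tue/Thu  2362: Wed/Fri  2363: Thu/Sat  2364: Sat/Sun  2365: Sun/Tue  2366: Mon/Wed  2367: Tue/Thu  2368: Thu/Fri  2369: Fri/Sun  2370: Sat/Mon  …(52 more)…  2423: Tue/Thu  2424: Thu/Fri  2425: Fri/Sun  2426: Sat/Mon  2427: Sun/Tue  2428: Tue/Wed  2429: Wed/Fri  2430: Thu/Sat  2431: Fri/Sun  2432: Sun/Mon  2433: Mon/Wed  2434: Tue/Thu  2435: Wed/Fri  2436: Fri/Sat
Both conditions hold in: 2384, 2412 — 2.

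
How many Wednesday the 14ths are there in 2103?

Check the 14th of each month of 2103: Jan 14: Sun, Feb 14: Wed, Mar 14: Wed, Apr 14: Sat, May 14: Mon, Jun 14: Thu, Jul 14: Sat, Aug 14: Tue, Sep 14: Fri, Oct 14: Sun, Nov 14: Wed, Dec 14: Fri.
Wednesday occurs in February, March, November — 3 months.

3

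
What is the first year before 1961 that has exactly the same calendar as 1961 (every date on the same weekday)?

Two years share a calendar iff Jan 1 falls on the same weekday and both are leap or both are common. 1961: Jan 1 is Sunday, common year.
1960: Jan 1 Friday, leap
1959: Jan 1 Thursday, common
1958: Jan 1 Wednesday, common
1957: Jan 1 Tuesday, common
1956: Jan 1 Sunday, leap
1955: Jan 1 Saturday, common
1954: Jan 1 Friday, common
1953: Jan 1 Thursday, common
1952: Jan 1 Tuesday, leap
1951: Jan 1 Monday, common
1950: Jan 1 Sunday, common
1950 matches on both conditions.

1950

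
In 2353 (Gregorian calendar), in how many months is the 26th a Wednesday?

Check the 26th of each month of 2353: Jan 26: Mon, Feb 26: Thu, Mar 26: Thu, Apr 26: Sun, May 26: Tue, Jun 26: Fri, Jul 26: Sun, Aug 26: Wed, Sep 26: Sat, Oct 26: Mon, Nov 26: Thu, Dec 26: Sat.
Wednesday occurs in August — 1 month.

1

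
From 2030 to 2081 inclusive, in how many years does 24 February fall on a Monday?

Track 24 February's weekday year by year (advancing +1, or +2 across a Feb 29):
  2030: Sun  2031: Mon (+1) ✓  2032: Tue (+1)  2033: Thu (+2)  2034: Fri (+1)
  2035: Sat (+1)  2036: Sun (+1)  2037: Tue (+2)  2038: Wed (+1)  2039: Thu (+1)
  2040: Fri (+1)  2041: Sun (+2)  2042: Mon (+1) ✓  2043: Tue (+1)  … (24 more years) …
  2068: Fri (+1)  2069: Sun (+2)  2070: Mon (+1) ✓  2071: Tue (+1)  2072: Wed (+1)
  2073: Fri (+2)  2074: Sat (+1)  2075: Sun (+1)  2076: Mon (+1) ✓  2077: Wed (+2)
  2078: Thu (+1)  2079: Fri (+1)  2080: Sat (+1)  2081: Mon (+2) ✓
Monday years: 2031, 2042, 2048, 2053, 2059, 2070, 2076, 2081 — 8 in total.

8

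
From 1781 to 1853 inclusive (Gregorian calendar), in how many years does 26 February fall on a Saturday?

Track 26 February's weekday year by year (advancing +1, or +2 across a Feb 29):
  1781: Mon  1782: Tue (+1)  1783: Wed (+1)  1784: Thu (+1)  1785: Sat (+2) ✓
  1786: Sun (+1)  1787: Mon (+1)  1788: Tue (+1)  1789: Thu (+2)  1790: Fri (+1)
  1791: Sat (+1) ✓  1792: Sun (+1)  1793: Tue (+2)  1794: Wed (+1)  … (45 more years) …
  1840: Wed (+1)  1841: Fri (+2)  1842: Sat (+1) ✓  1843: Sun (+1)  1844: Mon (+1)
  1845: Wed (+2)  1846: Thu (+1)  1847: Fri (+1)  1848: Sat (+1) ✓  1849: Mon (+2)
  1850: Tue (+1)  1851: Wed (+1)  1852: Thu (+1)  1853: Sat (+2) ✓
Saturday years: 1785, 1791, 1803, 1814, 1820, 1825, 1831, 1842, 1848, 1853 — 10 in total.

10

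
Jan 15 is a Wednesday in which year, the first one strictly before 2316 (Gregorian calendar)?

2313

From one year to the next, a fixed date's weekday advances by 1, or by 2 when a Feb 29 lies between the two dates.
2316: January 15 is Saturday.
2315: Friday (−1)
2314: Thursday (−1)
2313: Wednesday (−1)
Jan 15 falls on a Wednesday in 2313.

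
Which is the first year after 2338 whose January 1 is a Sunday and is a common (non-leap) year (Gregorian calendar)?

2339

Jan 1 advances by 2 weekdays after a leap year and by 1 after a common year.
2338: Jan 1 is Saturday.
2339: Sunday
2339 begins on a Sunday and is a common year.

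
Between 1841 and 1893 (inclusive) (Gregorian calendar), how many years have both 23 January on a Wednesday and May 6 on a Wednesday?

Check each year's weekday for 23 January and May 6:
  1841: Sat/Thu  1842: Sun/Fri  1843: Mon/Sat  1844: Tue/Mon  1845: Thu/Tue  1846: Fri/Wed  1847: Sat/Thu  1848: Sun/Sat  1849: Tue/Sun  1850: Wed/Mon  1851: Thu/Tue  1852: Fri/Thu  1853: Sun/Fri  1854: Mon/Sat  …(25 more)…  1880: Fri/Thu  1881: Sun/Fri  1882: Mon/Sat  1883: Tue/Sun  1884: Wed/Tue  1885: Fri/Wed  1886: Sat/Thu  1887: Sun/Fri  1888: Mon/Sun  1889: Wed/Mon  1890: Thu/Tue  1891: Fri/Wed  1892: Sat/Fri  1893: Mon/Sat
Both conditions hold in: no year — 0.

0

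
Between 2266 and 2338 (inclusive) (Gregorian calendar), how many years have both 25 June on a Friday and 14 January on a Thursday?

8

Check each year's weekday for 25 June and 14 January:
  2266: Mon/Sun  2267: Tue/Mon  2268: Thu/Tue  2269: Fri/Thu ✓  2270: Sat/Fri  2271: Sun/Sat  2272: Tue/Sun  2273: Wed/Tue  2274: Thu/Wed  2275: Fri/Thu ✓  2276: Sun/Fri  2277: Mon/Sun  2278: Tue/Mon  2279: Wed/Tue  …(45 more)…  2325: Thu/Wed  2326: Fri/Thu ✓  2327: Sat/Fri  2328: Mon/Sat  2329: Tue/Mon  2330: Wed/Tue  2331: Thu/Wed  2332: Sat/Thu  2333: Sun/Sat  2334: Mon/Sun  2335: Tue/Mon  2336: Thu/Tue  2337: Fri/Thu ✓  2338: Sat/Fri
Both conditions hold in: 2269, 2275, 2286, 2297, 2309, 2315, 2326, 2337 — 8.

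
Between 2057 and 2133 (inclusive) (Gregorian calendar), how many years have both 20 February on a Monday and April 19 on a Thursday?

Check each year's weekday for 20 February and April 19:
  2057: Tue/Thu  2058: Wed/Fri  2059: Thu/Sat  2060: Fri/Mon  2061: Sun/Tue  2062: Mon/Wed  2063: Tue/Thu  2064: Wed/Sat  2065: Fri/Sun  2066: Sat/Mon  2067: Sun/Tue  2068: Mon/Thu ✓  2069: Wed/Fri  2070: Thu/Sat  …(49 more)…  2120: Tue/Fri  2121: Thu/Sat  2122: Fri/Sun  2123: Sat/Mon  2124: Sun/Wed  2125: Tue/Thu  2126: Wed/Fri  2127: Thu/Sat  2128: Fri/Mon  2129: Sun/Tue  2130: Mon/Wed  2131: Tue/Thu  2132: Wed/Sat  2133: Fri/Sun
Both conditions hold in: 2068, 2096, 2108 — 3.

3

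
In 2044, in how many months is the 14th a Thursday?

3

Check the 14th of each month of 2044: Jan 14: Thu, Feb 14: Sun, Mar 14: Mon, Apr 14: Thu, May 14: Sat, Jun 14: Tue, Jul 14: Thu, Aug 14: Sun, Sep 14: Wed, Oct 14: Fri, Nov 14: Mon, Dec 14: Wed.
Thursday occurs in January, April, July — 3 months.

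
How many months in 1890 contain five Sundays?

4

A month of length L has five Sundays iff its first Sunday is on day ≤ L−28 (so day 1–3 in a 31-day month, 1–2 in a 30-day month, day 1 in a leap February).
Checking each month of 1890: Jan starts Wed (31d); Feb starts Sat (28d); Mar starts Sat (31d) ✓; Apr starts Tue (30d); May starts Thu (31d); Jun starts Sun (30d) ✓; Jul starts Tue (31d); Aug starts Fri (31d) ✓; Sep starts Mon (30d); Oct starts Wed (31d); Nov starts Sat (30d) ✓; Dec starts Mon (31d).
Five-Sunday months: March, June, August, November → 4.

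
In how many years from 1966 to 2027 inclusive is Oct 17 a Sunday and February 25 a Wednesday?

2

Check each year's weekday for Oct 17 and February 25:
  1966: Mon/Fri  1967: Tue/Sat  1968: Thu/Sun  1969: Fri/Tue  1970: Sat/Wed  1971: Sun/Thu  1972: Tue/Fri  1973: Wed/Sun  1974: Thu/Mon  1975: Fri/Tue  1976: Sun/Wed ✓  1977: Mon/Fri  1978: Tue/Sat  1979: Wed/Sun  …(34 more)…  2014: Fri/Tue  2015: Sat/Wed  2016: Mon/Thu  2017: Tue/Sat  2018: Wed/Sun  2019: Thu/Mon  2020: Sat/Tue  2021: Sun/Thu  2022: Mon/Fri  2023: Tue/Sat  2024: Thu/Sun  2025: Fri/Tue  2026: Sat/Wed  2027: Sun/Thu
Both conditions hold in: 1976, 2004 — 2.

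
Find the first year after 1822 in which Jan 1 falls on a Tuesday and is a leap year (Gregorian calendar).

Jan 1 advances by 2 weekdays after a leap year and by 1 after a common year.
1822: Jan 1 is Tuesday.
1823: Wednesday
1824: Thursday (leap)
1825: Saturday
1826: Sunday
1827: Monday
1828: Tuesday (leap)
1828 begins on a Tuesday and is a leap year.

1828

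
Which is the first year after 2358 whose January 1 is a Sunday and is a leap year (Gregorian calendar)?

Jan 1 advances by 2 weekdays after a leap year and by 1 after a common year.
2358: Jan 1 is Wednesday.
2359: Thursday
2360: Friday (leap)
2361: Sunday
2362: Monday
2363: Tuesday
2364: Wednesday (leap)
2365: Friday
2366: Saturday
2367: Sunday
2368: Monday (leap)
2369: Wednesday
2370: Thursday
2371: Friday
2372: Saturday (leap)
2373: Monday
2374: Tuesday
2375: Wednesday
2376: Thursday (leap)
2377: Saturday
2378: Sunday
2379: Monday
2380: Tuesday (leap)
2381: Thursday
2382: Friday
2383: Saturday
2384: Sunday (leap)
2384 begins on a Sunday and is a leap year.

2384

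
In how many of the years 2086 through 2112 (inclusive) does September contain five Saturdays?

September has 30 days; it has five Saturdays when Saturday falls among the first (month-length − 28) days — i.e. when September 1 is one of Saturday/Friday.
September 1 by year: 2086:Sun 2087:Mon 2088:Wed 2089:Thu 2090:Fri✓ 2091:Sat✓ 2092:Mon 2093:Tue 2094:Wed 2095:Thu 2096:Sat✓ 2097:Sun 2098:Mon 2099:Tue 2100:Wed 2101:Thu 2102:Fri✓ 2103:Sat✓ 2104:Mon 2105:Tue 2106:Wed 2107:Thu 2108:Sat✓ 2109:Sun 2110:Mon 2111:Tue 2112:Thu
Years with five Saturdays: 2090, 2091, 2096, 2102, 2103, 2108 → 6.

6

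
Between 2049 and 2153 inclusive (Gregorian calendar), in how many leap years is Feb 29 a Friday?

4

Leap years in 2049–2153: 25 of them.
Feb 29 weekday advances by 5 (mod 7) from one leap year to the next four years later (or differs when a century non-leap intervenes).
Leap-day weekdays: 2052:Thu 2056:Tue 2060:Sun 2064:Fri✓ 2068:Wed 2072:Mon 2076:Sat 2080:Thu 2084:Tue 2088:Sun 2092:Fri✓ 2096:Wed 2104:Fri✓ 2108:Wed 2112:Mon 2116:Sat 2120:Thu 2124:Tue 2128:Sun 2132:Fri✓ 2136:Wed 2140:Mon 2144:Sat 2148:Thu 2152:Tue
Friday: 2064, 2092, 2104, 2132 → 4.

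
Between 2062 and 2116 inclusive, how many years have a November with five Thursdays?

16

November has 30 days; it has five Thursdays when Thursday falls among the first (month-length − 28) days — i.e. when November 1 is one of Thursday/Wednesday.
November 1 by year: 2062:Wed✓ 2063:Thu✓ 2064:Sat 2065:Sun 2066:Mon 2067:Tue 2068:Thu✓ 2069:Fri 2070:Sat 2071:Sun 2072:Tue 2073:Wed✓ 2074:Thu✓ 2075:Fri 2076:Sun …(25 more)… 2102:Wed✓ 2103:Thu✓ 2104:Sat 2105:Sun 2106:Mon 2107:Tue 2108:Thu✓ 2109:Fri 2110:Sat 2111:Sun 2112:Tue 2113:Wed✓ 2114:Thu✓ 2115:Fri 2116:Sun
Years with five Thursdays: 2062, 2063, 2068, 2073, 2074, 2079, 2084, 2085, 2090, 2091, 2096, 2102, 2103, 2108, 2113, 2114 → 16.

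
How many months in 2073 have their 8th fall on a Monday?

Check the 8th of each month of 2073: Jan 8: Sun, Feb 8: Wed, Mar 8: Wed, Apr 8: Sat, May 8: Mon, Jun 8: Thu, Jul 8: Sat, Aug 8: Tue, Sep 8: Fri, Oct 8: Sun, Nov 8: Wed, Dec 8: Fri.
Monday occurs in May — 1 month.

1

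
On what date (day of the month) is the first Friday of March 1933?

March 1, 1933 is a Wednesday, so the first Friday is the 3rd.
The first Friday is 3 + 0 = 3.

3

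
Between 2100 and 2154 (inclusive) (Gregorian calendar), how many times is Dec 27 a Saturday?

7

Track Dec 27's weekday year by year (advancing +1, or +2 across a Feb 29):
  2100: Mon  2101: Tue (+1)  2102: Wed (+1)  2103: Thu (+1)  2104: Sat (+2) ✓
  2105: Sun (+1)  2106: Mon (+1)  2107: Tue (+1)  2108: Thu (+2)  2109: Fri (+1)
  2110: Sat (+1) ✓  2111: Sun (+1)  2112: Tue (+2)  2113: Wed (+1)  … (27 more years) …
  2141: Wed (+1)  2142: Thu (+1)  2143: Fri (+1)  2144: Sun (+2)  2145: Mon (+1)
  2146: Tue (+1)  2147: Wed (+1)  2148: Fri (+2)  2149: Sat (+1) ✓  2150: Sun (+1)
  2151: Mon (+1)  2152: Wed (+2)  2153: Thu (+1)  2154: Fri (+1)
Saturday years: 2104, 2110, 2121, 2127, 2132, 2138, 2149 — 7 in total.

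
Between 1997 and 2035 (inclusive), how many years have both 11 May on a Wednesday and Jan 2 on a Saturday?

Check each year's weekday for 11 May and Jan 2:
  1997: Sun/Thu  1998: Mon/Fri  1999: Tue/Sat  2000: Thu/Sun  2001: Fri/Tue  2002: Sat/Wed  2003: Sun/Thu  2004: Tue/Fri  2005: Wed/Sun  2006: Thu/Mon  2007: Fri/Tue  2008: Sun/Wed  2009: Mon/Fri  2010: Tue/Sat  …(11 more)…  2022: Wed/Sun  2023: Thu/Mon  2024: Sat/Tue  2025: Sun/Thu  2026: Mon/Fri  2027: Tue/Sat  2028: Thu/Sun  2029: Fri/Tue  2030: Sat/Wed  2031: Sun/Thu  2032: Tue/Fri  2033: Wed/Sun  2034: Thu/Mon  2035: Fri/Tue
Both conditions hold in: 2016 — 1.

1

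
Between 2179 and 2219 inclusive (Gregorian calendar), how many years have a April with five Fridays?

12

April has 30 days; it has five Fridays when Friday falls among the first (month-length − 28) days — i.e. when April 1 is one of Friday/Thursday.
April 1 by year: 2179:Thu✓ 2180:Sat 2181:Sun 2182:Mon 2183:Tue 2184:Thu✓ 2185:Fri✓ 2186:Sat 2187:Sun 2188:Tue 2189:Wed 2190:Thu✓ 2191:Fri✓ 2192:Sun 2193:Mon …(11 more)… 2205:Mon 2206:Tue 2207:Wed 2208:Fri✓ 2209:Sat 2210:Sun 2211:Mon 2212:Wed 2213:Thu✓ 2214:Fri✓ 2215:Sat 2216:Mon 2217:Tue 2218:Wed 2219:Thu✓
Years with five Fridays: 2179, 2184, 2185, 2190, 2191, 2196, 2202, 2203, 2208, 2213, 2214, 2219 → 12.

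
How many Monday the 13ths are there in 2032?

Check the 13th of each month of 2032: Jan 13: Tue, Feb 13: Fri, Mar 13: Sat, Apr 13: Tue, May 13: Thu, Jun 13: Sun, Jul 13: Tue, Aug 13: Fri, Sep 13: Mon, Oct 13: Wed, Nov 13: Sat, Dec 13: Mon.
Monday occurs in September, December — 2 months.

2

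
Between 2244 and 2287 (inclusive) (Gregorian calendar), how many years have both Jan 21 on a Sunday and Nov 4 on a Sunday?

Check each year's weekday for Jan 21 and Nov 4:
  2244: Sun/Mon  2245: Tue/Tue  2246: Wed/Wed  2247: Thu/Thu  2248: Fri/Sat  2249: Sun/Sun ✓  2250: Mon/Mon  2251: Tue/Tue  2252: Wed/Thu  2253: Fri/Fri  2254: Sat/Sat  2255: Sun/Sun ✓  2256: Mon/Tue  2257: Wed/Wed  …(16 more)…  2274: Wed/Wed  2275: Thu/Thu  2276: Fri/Sat  2277: Sun/Sun ✓  2278: Mon/Mon  2279: Tue/Tue  2280: Wed/Thu  2281: Fri/Fri  2282: Sat/Sat  2283: Sun/Sun ✓  2284: Mon/Tue  2285: Wed/Wed  2286: Thu/Thu  2287: Fri/Fri
Both conditions hold in: 2249, 2255, 2266, 2277, 2283 — 5.

5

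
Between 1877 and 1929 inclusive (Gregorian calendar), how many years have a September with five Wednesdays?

14

September has 30 days; it has five Wednesdays when Wednesday falls among the first (month-length − 28) days — i.e. when September 1 is one of Wednesday/Tuesday.
September 1 by year: 1877:Sat 1878:Sun 1879:Mon 1880:Wed✓ 1881:Thu 1882:Fri 1883:Sat 1884:Mon 1885:Tue✓ 1886:Wed✓ 1887:Thu 1888:Sat 1889:Sun 1890:Mon 1891:Tue✓ …(23 more)… 1915:Wed✓ 1916:Fri 1917:Sat 1918:Sun 1919:Mon 1920:Wed✓ 1921:Thu 1922:Fri 1923:Sat 1924:Mon 1925:Tue✓ 1926:Wed✓ 1927:Thu 1928:Sat 1929:Sun
Years with five Wednesdays: 1880, 1885, 1886, 1891, 1896, 1897, 1903, 1908, 1909, 1914, 1915, 1920, 1925, 1926 → 14.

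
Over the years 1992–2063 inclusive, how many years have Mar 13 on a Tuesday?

10

Track Mar 13's weekday year by year (advancing +1, or +2 across a Feb 29):
  1992: Fri  1993: Sat (+1)  1994: Sun (+1)  1995: Mon (+1)  1996: Wed (+2)
  1997: Thu (+1)  1998: Fri (+1)  1999: Sat (+1)  2000: Mon (+2)  2001: Tue (+1) ✓
  2002: Wed (+1)  2003: Thu (+1)  2004: Sat (+2)  2005: Sun (+1)  … (44 more years) …
  2050: Sun (+1)  2051: Mon (+1)  2052: Wed (+2)  2053: Thu (+1)  2054: Fri (+1)
  2055: Sat (+1)  2056: Mon (+2)  2057: Tue (+1) ✓  2058: Wed (+1)  2059: Thu (+1)
  2060: Sat (+2)  2061: Sun (+1)  2062: Mon (+1)  2063: Tue (+1) ✓
Tuesday years: 2001, 2007, 2012, 2018, 2029, 2035, 2040, 2046, 2057, 2063 — 10 in total.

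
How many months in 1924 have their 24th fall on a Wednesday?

Check the 24th of each month of 1924: Jan 24: Thu, Feb 24: Sun, Mar 24: Mon, Apr 24: Thu, May 24: Sat, Jun 24: Tue, Jul 24: Thu, Aug 24: Sun, Sep 24: Wed, Oct 24: Fri, Nov 24: Mon, Dec 24: Wed.
Wednesday occurs in September, December — 2 months.

2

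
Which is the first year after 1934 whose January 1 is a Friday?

Jan 1 advances by 2 weekdays after a leap year and by 1 after a common year.
1934: Jan 1 is Monday.
1935: Tuesday
1936: Wednesday (leap)
1937: Friday
1937 begins on a Friday

1937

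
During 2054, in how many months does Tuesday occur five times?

4

A month of length L has five Tuesdays iff its first Tuesday is on day ≤ L−28 (so day 1–3 in a 31-day month, 1–2 in a 30-day month, day 1 in a leap February).
Checking each month of 2054: Jan starts Thu (31d); Feb starts Sun (28d); Mar starts Sun (31d) ✓; Apr starts Wed (30d); May starts Fri (31d); Jun starts Mon (30d) ✓; Jul starts Wed (31d); Aug starts Sat (31d); Sep starts Tue (30d) ✓; Oct starts Thu (31d); Nov starts Sun (30d); Dec starts Tue (31d) ✓.
Five-Tuesday months: March, June, September, December → 4.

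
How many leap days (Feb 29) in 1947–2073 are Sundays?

Leap years in 1947–2073: 32 of them.
Feb 29 weekday advances by 5 (mod 7) from one leap year to the next four years later (or differs when a century non-leap intervenes).
Leap-day weekdays: 1948:Sun✓ 1952:Fri 1956:Wed 1960:Mon 1964:Sat 1968:Thu 1972:Tue 1976:Sun✓ 1980:Fri 1984:Wed 1988:Mon 1992:Sat 1996:Thu …(6 more)… 2024:Thu 2028:Tue 2032:Sun✓ 2036:Fri 2040:Wed 2044:Mon 2048:Sat 2052:Thu 2056:Tue 2060:Sun✓ 2064:Fri 2068:Wed 2072:Mon
Sunday: 1948, 1976, 2004, 2032, 2060 → 5.

5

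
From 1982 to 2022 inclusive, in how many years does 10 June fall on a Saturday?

Track 10 June's weekday year by year (advancing +1, or +2 across a Feb 29):
  1982: Thu  1983: Fri (+1)  1984: Sun (+2)  1985: Mon (+1)  1986: Tue (+1)
  1987: Wed (+1)  1988: Fri (+2)  1989: Sat (+1) ✓  1990: Sun (+1)  1991: Mon (+1)
  1992: Wed (+2)  1993: Thu (+1)  1994: Fri (+1)  1995: Sat (+1) ✓  … (13 more years) …
  2009: Wed (+1)  2010: Thu (+1)  2011: Fri (+1)  2012: Sun (+2)  2013: Mon (+1)
  2014: Tue (+1)  2015: Wed (+1)  2016: Fri (+2)  2017: Sat (+1) ✓  2018: Sun (+1)
  2019: Mon (+1)  2020: Wed (+2)  2021: Thu (+1)  2022: Fri (+1)
Saturday years: 1989, 1995, 2000, 2006, 2017 — 5 in total.

5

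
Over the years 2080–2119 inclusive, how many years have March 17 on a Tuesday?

6

Track March 17's weekday year by year (advancing +1, or +2 across a Feb 29):
  2080: Sun  2081: Mon (+1)  2082: Tue (+1) ✓  2083: Wed (+1)  2084: Fri (+2)
  2085: Sat (+1)  2086: Sun (+1)  2087: Mon (+1)  2088: Wed (+2)  2089: Thu (+1)
  2090: Fri (+1)  2091: Sat (+1)  2092: Mon (+2)  2093: Tue (+1) ✓  … (12 more years) …
  2106: Wed (+1)  2107: Thu (+1)  2108: Sat (+2)  2109: Sun (+1)  2110: Mon (+1)
  2111: Tue (+1) ✓  2112: Thu (+2)  2113: Fri (+1)  2114: Sat (+1)  2115: Sun (+1)
  2116: Tue (+2) ✓  2117: Wed (+1)  2118: Thu (+1)  2119: Fri (+1)
Tuesday years: 2082, 2093, 2099, 2105, 2111, 2116 — 6 in total.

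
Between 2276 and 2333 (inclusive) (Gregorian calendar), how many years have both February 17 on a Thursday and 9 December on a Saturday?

2

Check each year's weekday for February 17 and 9 December:
  2276: Thu/Sat ✓  2277: Sat/Sun  2278: Sun/Mon  2279: Mon/Tue  2280: Tue/Thu  2281: Thu/Fri  2282: Fri/Sat  2283: Sat/Sun  2284: Sun/Tue  2285: Tue/Wed  2286: Wed/Thu  2287: Thu/Fri  2288: Fri/Sun  2289: Sun/Mon  …(30 more)…  2320: Tue/Thu  2321: Thu/Fri  2322: Fri/Sat  2323: Sat/Sun  2324: Sun/Tue  2325: Tue/Wed  2326: Wed/Thu  2327: Thu/Fri  2328: Fri/Sun  2329: Sun/Mon  2330: Mon/Tue  2331: Tue/Wed  2332: Wed/Fri  2333: Fri/Sat
Both conditions hold in: 2276, 2316 — 2.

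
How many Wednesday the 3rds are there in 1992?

1

Check the 3rd of each month of 1992: Jan 3: Fri, Feb 3: Mon, Mar 3: Tue, Apr 3: Fri, May 3: Sun, Jun 3: Wed, Jul 3: Fri, Aug 3: Mon, Sep 3: Thu, Oct 3: Sat, Nov 3: Tue, Dec 3: Thu.
Wednesday occurs in June — 1 month.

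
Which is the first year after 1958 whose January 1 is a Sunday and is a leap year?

1984

Jan 1 advances by 2 weekdays after a leap year and by 1 after a common year.
1958: Jan 1 is Wednesday.
1959: Thursday
1960: Friday (leap)
1961: Sunday
1962: Monday
1963: Tuesday
1964: Wednesday (leap)
1965: Friday
1966: Saturday
1967: Sunday
1968: Monday (leap)
1969: Wednesday
1970: Thursday
1971: Friday
1972: Saturday (leap)
1973: Monday
1974: Tuesday
1975: Wednesday
1976: Thursday (leap)
1977: Saturday
1978: Sunday
1979: Monday
1980: Tuesday (leap)
1981: Thursday
1982: Friday
1983: Saturday
1984: Sunday (leap)
1984 begins on a Sunday and is a leap year.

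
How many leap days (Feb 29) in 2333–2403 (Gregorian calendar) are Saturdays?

Leap years in 2333–2403: 17 of them.
Feb 29 weekday advances by 5 (mod 7) from one leap year to the next four years later (or differs when a century non-leap intervenes).
Leap-day weekdays: 2336:Sat✓ 2340:Thu 2344:Tue 2348:Sun 2352:Fri 2356:Wed 2360:Mon 2364:Sat✓ 2368:Thu 2372:Tue 2376:Sun 2380:Fri 2384:Wed 2388:Mon 2392:Sat✓ 2396:Thu 2400:Tue
Saturday: 2336, 2364, 2392 → 3.

3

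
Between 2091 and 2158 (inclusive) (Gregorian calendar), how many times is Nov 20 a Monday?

Track Nov 20's weekday year by year (advancing +1, or +2 across a Feb 29):
  2091: Tue  2092: Thu (+2)  2093: Fri (+1)  2094: Sat (+1)  2095: Sun (+1)
  2096: Tue (+2)  2097: Wed (+1)  2098: Thu (+1)  2099: Fri (+1)  2100: Sat (+1)
  2101: Sun (+1)  2102: Mon (+1) ✓  2103: Tue (+1)  2104: Thu (+2)  … (40 more years) …
  2145: Sat (+1)  2146: Sun (+1)  2147: Mon (+1) ✓  2148: Wed (+2)  2149: Thu (+1)
  2150: Fri (+1)  2151: Sat (+1)  2152: Mon (+2) ✓  2153: Tue (+1)  2154: Wed (+1)
  2155: Thu (+1)  2156: Sat (+2)  2157: Sun (+1)  2158: Mon (+1) ✓
Monday years: 2102, 2113, 2119, 2124, 2130, 2141, 2147, 2152, 2158 — 9 in total.

9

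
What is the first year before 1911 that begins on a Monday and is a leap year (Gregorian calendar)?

Jan 1 advances by 2 weekdays after a leap year and by 1 after a common year.
1911: Jan 1 is Sunday.
1910: Saturday
1909: Friday
1908: Wednesday (leap)
1907: Tuesday
1906: Monday
1905: Sunday
1904: Friday (leap)
1903: Thursday
1902: Wednesday
1901: Tuesday
1900: Monday
1899: Sunday
1898: Saturday
1897: Friday
1896: Wednesday (leap)
1895: Tuesday
1894: Monday
1893: Sunday
1892: Friday (leap)
1891: Thursday
1890: Wednesday
1889: Tuesday
1888: Sunday (leap)
1887: Saturday
1886: Friday
1885: Thursday
1884: Tuesday (leap)
1883: Monday
1882: Sunday
1881: Saturday
1880: Thursday (leap)
1879: Wednesday
1878: Tuesday
1877: Monday
1876: Saturday (leap)
1875: Friday
1874: Thursday
1873: Wednesday
1872: Monday (leap)
1872 begins on a Monday and is a leap year.

1872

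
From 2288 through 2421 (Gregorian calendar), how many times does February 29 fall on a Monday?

6

Leap years in 2288–2421: 33 of them.
Feb 29 weekday advances by 5 (mod 7) from one leap year to the next four years later (or differs when a century non-leap intervenes).
Leap-day weekdays: 2288:Wed 2292:Mon✓ 2296:Sat 2304:Mon✓ 2308:Sat 2312:Thu 2316:Tue 2320:Sun 2324:Fri 2328:Wed 2332:Mon✓ 2336:Sat 2340:Thu …(7 more)… 2372:Tue 2376:Sun 2380:Fri 2384:Wed 2388:Mon✓ 2392:Sat 2396:Thu 2400:Tue 2404:Sun 2408:Fri 2412:Wed 2416:Mon✓ 2420:Sat
Monday: 2292, 2304, 2332, 2360, 2388, 2416 → 6.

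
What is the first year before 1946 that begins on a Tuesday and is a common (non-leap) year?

Jan 1 advances by 2 weekdays after a leap year and by 1 after a common year.
1946: Jan 1 is Tuesday.
1945: Monday
1944: Saturday (leap)
1943: Friday
1942: Thursday
1941: Wednesday
1940: Monday (leap)
1939: Sunday
1938: Saturday
1937: Friday
1936: Wednesday (leap)
1935: Tuesday
1935 begins on a Tuesday and is a common year.

1935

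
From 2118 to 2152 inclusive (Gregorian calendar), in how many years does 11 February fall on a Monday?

4

Track 11 February's weekday year by year (advancing +1, or +2 across a Feb 29):
  2118: Fri  2119: Sat (+1)  2120: Sun (+1)  2121: Tue (+2)  2122: Wed (+1)
  2123: Thu (+1)  2124: Fri (+1)  2125: Sun (+2)  2126: Mon (+1) ✓  2127: Tue (+1)
  2128: Wed (+1)  2129: Fri (+2)  2130: Sat (+1)  2131: Sun (+1)  … (7 more years) …
  2139: Wed (+1)  2140: Thu (+1)  2141: Sat (+2)  2142: Sun (+1)  2143: Mon (+1) ✓
  2144: Tue (+1)  2145: Thu (+2)  2146: Fri (+1)  2147: Sat (+1)  2148: Sun (+1)
  2149: Tue (+2)  2150: Wed (+1)  2151: Thu (+1)  2152: Fri (+1)
Monday years: 2126, 2132, 2137, 2143 — 4 in total.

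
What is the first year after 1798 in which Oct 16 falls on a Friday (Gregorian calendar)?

1801

From one year to the next, a fixed date's weekday advances by 1, or by 2 when a Feb 29 lies between the two dates.
1798: October 16 is Tuesday.
1799: Wednesday (+1)
1800: Thursday (+1)
1801: Friday (+1)
Oct 16 falls on a Friday in 1801.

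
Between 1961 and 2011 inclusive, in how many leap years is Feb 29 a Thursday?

2

Leap years in 1961–2011: 12 of them.
Feb 29 weekday advances by 5 (mod 7) from one leap year to the next four years later (or differs when a century non-leap intervenes).
Leap-day weekdays: 1964:Sat 1968:Thu✓ 1972:Tue 1976:Sun 1980:Fri 1984:Wed 1988:Mon 1992:Sat 1996:Thu✓ 2000:Tue 2004:Sun 2008:Fri
Thursday: 1968, 1996 → 2.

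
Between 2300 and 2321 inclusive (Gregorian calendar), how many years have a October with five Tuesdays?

10

October has 31 days; it has five Tuesdays when Tuesday falls among the first (month-length − 28) days — i.e. when October 1 is one of Tuesday/Monday/Sunday.
October 1 by year: 2300:Mon✓ 2301:Tue✓ 2302:Wed 2303:Thu 2304:Sat 2305:Sun✓ 2306:Mon✓ 2307:Tue✓ 2308:Thu 2309:Fri 2310:Sat 2311:Sun✓ 2312:Tue✓ 2313:Wed 2314:Thu 2315:Fri 2316:Sun✓ 2317:Mon✓ 2318:Tue✓ 2319:Wed 2320:Fri 2321:Sat
Years with five Tuesdays: 2300, 2301, 2305, 2306, 2307, 2311, 2312, 2316, 2317, 2318 → 10.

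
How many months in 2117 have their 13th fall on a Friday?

1

Check the 13th of each month of 2117: Jan 13: Wed, Feb 13: Sat, Mar 13: Sat, Apr 13: Tue, May 13: Thu, Jun 13: Sun, Jul 13: Tue, Aug 13: Fri, Sep 13: Mon, Oct 13: Wed, Nov 13: Sat, Dec 13: Mon.
Friday occurs in August — 1 month.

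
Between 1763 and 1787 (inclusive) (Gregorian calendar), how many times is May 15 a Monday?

Track May 15's weekday year by year (advancing +1, or +2 across a Feb 29):
  1763: Sun  1764: Tue (+2)  1765: Wed (+1)  1766: Thu (+1)  1767: Fri (+1)
  1768: Sun (+2)  1769: Mon (+1) ✓  1770: Tue (+1)  1771: Wed (+1)  1772: Fri (+2)
  1773: Sat (+1)  1774: Sun (+1)  1775: Mon (+1) ✓  1776: Wed (+2)  1777: Thu (+1)
  1778: Fri (+1)  1779: Sat (+1)  1780: Mon (+2) ✓  1781: Tue (+1)  1782: Wed (+1)
  1783: Thu (+1)  1784: Sat (+2)  1785: Sun (+1)  1786: Mon (+1) ✓  1787: Tue (+1)
Monday years: 1769, 1775, 1780, 1786 — 4 in total.

4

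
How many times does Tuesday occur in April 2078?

April 2078 has 30 days and begins on Friday.
The first Tuesday is April 5.
Tuesdays fall on 5, 12, 19, 26 — that's 4.

4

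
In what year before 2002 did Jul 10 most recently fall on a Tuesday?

From one year to the next, a fixed date's weekday advances by 1, or by 2 when a Feb 29 lies between the two dates.
2002: July 10 is Wednesday.
2001: Tuesday (−1)
Jul 10 falls on a Tuesday in 2001.

2001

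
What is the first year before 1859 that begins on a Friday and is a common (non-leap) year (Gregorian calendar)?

1858

Jan 1 advances by 2 weekdays after a leap year and by 1 after a common year.
1859: Jan 1 is Saturday.
1858: Friday
1858 begins on a Friday and is a common year.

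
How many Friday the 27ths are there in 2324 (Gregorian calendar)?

1

Check the 27th of each month of 2324: Jan 27: Sun, Feb 27: Wed, Mar 27: Thu, Apr 27: Sun, May 27: Tue, Jun 27: Fri, Jul 27: Sun, Aug 27: Wed, Sep 27: Sat, Oct 27: Mon, Nov 27: Thu, Dec 27: Sat.
Friday occurs in June — 1 month.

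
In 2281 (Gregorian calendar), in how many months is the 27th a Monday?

1

Check the 27th of each month of 2281: Jan 27: Thu, Feb 27: Sun, Mar 27: Sun, Apr 27: Wed, May 27: Fri, Jun 27: Mon, Jul 27: Wed, Aug 27: Sat, Sep 27: Tue, Oct 27: Thu, Nov 27: Sun, Dec 27: Tue.
Monday occurs in June — 1 month.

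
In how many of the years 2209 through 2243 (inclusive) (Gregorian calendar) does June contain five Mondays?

9

June has 30 days; it has five Mondays when Monday falls among the first (month-length − 28) days — i.e. when June 1 is one of Monday/Sunday.
June 1 by year: 2209:Thu 2210:Fri 2211:Sat 2212:Mon✓ 2213:Tue 2214:Wed 2215:Thu 2216:Sat 2217:Sun✓ 2218:Mon✓ 2219:Tue 2220:Thu 2221:Fri 2222:Sat 2223:Sun✓ …(5 more)… 2229:Mon✓ 2230:Tue 2231:Wed 2232:Fri 2233:Sat 2234:Sun✓ 2235:Mon✓ 2236:Wed 2237:Thu 2238:Fri 2239:Sat 2240:Mon✓ 2241:Tue 2242:Wed 2243:Thu
Years with five Mondays: 2212, 2217, 2218, 2223, 2228, 2229, 2234, 2235, 2240 → 9.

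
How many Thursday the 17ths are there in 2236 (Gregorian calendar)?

2

Check the 17th of each month of 2236: Jan 17: Sun, Feb 17: Wed, Mar 17: Thu, Apr 17: Sun, May 17: Tue, Jun 17: Fri, Jul 17: Sun, Aug 17: Wed, Sep 17: Sat, Oct 17: Mon, Nov 17: Thu, Dec 17: Sat.
Thursday occurs in March, November — 2 months.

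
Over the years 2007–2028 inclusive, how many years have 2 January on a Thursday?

Track 2 January's weekday year by year (advancing +1, or +2 across a Feb 29):
  2007: Tue  2008: Wed (+1)  2009: Fri (+2)  2010: Sat (+1)  2011: Sun (+1)
  2012: Mon (+1)  2013: Wed (+2)  2014: Thu (+1) ✓  2015: Fri (+1)  2016: Sat (+1)
  2017: Mon (+2)  2018: Tue (+1)  2019: Wed (+1)  2020: Thu (+1) ✓  2021: Sat (+2)
  2022: Sun (+1)  2023: Mon (+1)  2024: Tue (+1)  2025: Thu (+2) ✓  2026: Fri (+1)
  2027: Sat (+1)  2028: Sun (+1)
Thursday years: 2014, 2020, 2025 — 3 in total.

3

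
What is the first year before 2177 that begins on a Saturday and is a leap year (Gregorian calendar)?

2152

Jan 1 advances by 2 weekdays after a leap year and by 1 after a common year.
2177: Jan 1 is Wednesday.
2176: Monday (leap)
2175: Sunday
2174: Saturday
2173: Friday
2172: Wednesday (leap)
2171: Tuesday
2170: Monday
2169: Sunday
2168: Friday (leap)
2167: Thursday
2166: Wednesday
2165: Tuesday
2164: Sunday (leap)
2163: Saturday
2162: Friday
2161: Thursday
2160: Tuesday (leap)
2159: Monday
2158: Sunday
2157: Saturday
2156: Thursday (leap)
2155: Wednesday
2154: Tuesday
2153: Monday
2152: Saturday (leap)
2152 begins on a Saturday and is a leap year.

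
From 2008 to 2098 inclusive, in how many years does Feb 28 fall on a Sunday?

Track Feb 28's weekday year by year (advancing +1, or +2 across a Feb 29):
  2008: Thu  2009: Sat (+2)  2010: Sun (+1) ✓  2011: Mon (+1)  2012: Tue (+1)
  2013: Thu (+2)  2014: Fri (+1)  2015: Sat (+1)  2016: Sun (+1) ✓  2017: Tue (+2)
  2018: Wed (+1)  2019: Thu (+1)  2020: Fri (+1)  2021: Sun (+2) ✓  … (63 more years) …
  2085: Wed (+2)  2086: Thu (+1)  2087: Fri (+1)  2088: Sat (+1)  2089: Mon (+2)
  2090: Tue (+1)  2091: Wed (+1)  2092: Thu (+1)  2093: Sat (+2)  2094: Sun (+1) ✓
  2095: Mon (+1)  2096: Tue (+1)  2097: Thu (+2)  2098: Fri (+1)
Sunday years: 2010, 2016, 2021, 2027, 2038, 2044, 2049, 2055, 2066, 2072, 2077, 2083, 2094 — 13 in total.

13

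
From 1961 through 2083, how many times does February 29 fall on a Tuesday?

4

Leap years in 1961–2083: 30 of them.
Feb 29 weekday advances by 5 (mod 7) from one leap year to the next four years later (or differs when a century non-leap intervenes).
Leap-day weekdays: 1964:Sat 1968:Thu 1972:Tue✓ 1976:Sun 1980:Fri 1984:Wed 1988:Mon 1992:Sat 1996:Thu 2000:Tue✓ 2004:Sun 2008:Fri 2012:Wed …(4 more)… 2032:Sun 2036:Fri 2040:Wed 2044:Mon 2048:Sat 2052:Thu 2056:Tue✓ 2060:Sun 2064:Fri 2068:Wed 2072:Mon 2076:Sat 2080:Thu
Tuesday: 1972, 2000, 2028, 2056 → 4.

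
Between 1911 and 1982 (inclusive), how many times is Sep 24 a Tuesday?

10

Track Sep 24's weekday year by year (advancing +1, or +2 across a Feb 29):
  1911: Sun  1912: Tue (+2) ✓  1913: Wed (+1)  1914: Thu (+1)  1915: Fri (+1)
  1916: Sun (+2)  1917: Mon (+1)  1918: Tue (+1) ✓  1919: Wed (+1)  1920: Fri (+2)
  1921: Sat (+1)  1922: Sun (+1)  1923: Mon (+1)  1924: Wed (+2)  … (44 more years) …
  1969: Wed (+1)  1970: Thu (+1)  1971: Fri (+1)  1972: Sun (+2)  1973: Mon (+1)
  1974: Tue (+1) ✓  1975: Wed (+1)  1976: Fri (+2)  1977: Sat (+1)  1978: Sun (+1)
  1979: Mon (+1)  1980: Wed (+2)  1981: Thu (+1)  1982: Fri (+1)
Tuesday years: 1912, 1918, 1929, 1935, 1940, 1946, 1957, 1963, 1968, 1974 — 10 in total.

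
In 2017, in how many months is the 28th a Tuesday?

3

Check the 28th of each month of 2017: Jan 28: Sat, Feb 28: Tue, Mar 28: Tue, Apr 28: Fri, May 28: Sun, Jun 28: Wed, Jul 28: Fri, Aug 28: Mon, Sep 28: Thu, Oct 28: Sat, Nov 28: Tue, Dec 28: Thu.
Tuesday occurs in February, March, November — 3 months.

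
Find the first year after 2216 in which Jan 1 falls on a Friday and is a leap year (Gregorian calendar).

Jan 1 advances by 2 weekdays after a leap year and by 1 after a common year.
2216: Jan 1 is Monday (leap).
2217: Wednesday
2218: Thursday
2219: Friday
2220: Saturday (leap)
2221: Monday
2222: Tuesday
2223: Wednesday
2224: Thursday (leap)
2225: Saturday
2226: Sunday
2227: Monday
2228: Tuesday (leap)
2229: Thursday
2230: Friday
2231: Saturday
2232: Sunday (leap)
2233: Tuesday
2234: Wednesday
2235: Thursday
2236: Friday (leap)
2236 begins on a Friday and is a leap year.

2236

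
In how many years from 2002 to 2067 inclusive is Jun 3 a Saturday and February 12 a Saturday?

2

Check each year's weekday for Jun 3 and February 12:
  2002: Mon/Tue  2003: Tue/Wed  2004: Thu/Thu  2005: Fri/Sat  2006: Sat/Sun  2007: Sun/Mon  2008: Tue/Tue  2009: Wed/Thu  2010: Thu/Fri  2011: Fri/Sat  2012: Sun/Sun  2013: Mon/Tue  2014: Tue/Wed  2015: Wed/Thu  …(38 more)…  2054: Wed/Thu  2055: Thu/Fri  2056: Sat/Sat ✓  2057: Sun/Mon  2058: Mon/Tue  2059: Tue/Wed  2060: Thu/Thu  2061: Fri/Sat  2062: Sat/Sun  2063: Sun/Mon  2064: Tue/Tue  2065: Wed/Thu  2066: Thu/Fri  2067: Fri/Sat
Both conditions hold in: 2028, 2056 — 2.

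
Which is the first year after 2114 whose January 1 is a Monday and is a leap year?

Jan 1 advances by 2 weekdays after a leap year and by 1 after a common year.
2114: Jan 1 is Monday.
2115: Tuesday
2116: Wednesday (leap)
2117: Friday
2118: Saturday
2119: Sunday
2120: Monday (leap)
2120 begins on a Monday and is a leap year.

2120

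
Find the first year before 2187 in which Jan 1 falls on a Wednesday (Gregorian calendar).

Jan 1 advances by 2 weekdays after a leap year and by 1 after a common year.
2187: Jan 1 is Monday.
2186: Sunday
2185: Saturday
2184: Thursday (leap)
2183: Wednesday
2183 begins on a Wednesday

2183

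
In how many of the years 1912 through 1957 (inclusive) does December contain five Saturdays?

19

December has 31 days; it has five Saturdays when Saturday falls among the first (month-length − 28) days — i.e. when December 1 is one of Saturday/Friday/Thursday.
December 1 by year: 1912:Sun 1913:Mon 1914:Tue 1915:Wed 1916:Fri✓ 1917:Sat✓ 1918:Sun 1919:Mon 1920:Wed 1921:Thu✓ 1922:Fri✓ 1923:Sat✓ 1924:Mon 1925:Tue 1926:Wed …(16 more)… 1943:Wed 1944:Fri✓ 1945:Sat✓ 1946:Sun 1947:Mon 1948:Wed 1949:Thu✓ 1950:Fri✓ 1951:Sat✓ 1952:Mon 1953:Tue 1954:Wed 1955:Thu✓ 1956:Sat✓ 1957:Sun
Years with five Saturdays: 1916, 1917, 1921, 1922, 1923, 1927, 1928, 1932, 1933, 1934, 1938, 1939, 1944, 1945, 1949, 1950, 1951, 1955, 1956 → 19.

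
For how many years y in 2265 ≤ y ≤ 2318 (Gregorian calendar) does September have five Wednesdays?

15

September has 30 days; it has five Wednesdays when Wednesday falls among the first (month-length − 28) days — i.e. when September 1 is one of Wednesday/Tuesday.
September 1 by year: 2265:Fri 2266:Sat 2267:Sun 2268:Tue✓ 2269:Wed✓ 2270:Thu 2271:Fri 2272:Sun 2273:Mon 2274:Tue✓ 2275:Wed✓ 2276:Fri 2277:Sat 2278:Sun 2279:Mon …(24 more)… 2304:Thu 2305:Fri 2306:Sat 2307:Sun 2308:Tue✓ 2309:Wed✓ 2310:Thu 2311:Fri 2312:Sun 2313:Mon 2314:Tue✓ 2315:Wed✓ 2316:Fri 2317:Sat 2318:Sun
Years with five Wednesdays: 2268, 2269, 2274, 2275, 2280, 2285, 2286, 2291, 2296, 2297, 2303, 2308, 2309, 2314, 2315 → 15.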